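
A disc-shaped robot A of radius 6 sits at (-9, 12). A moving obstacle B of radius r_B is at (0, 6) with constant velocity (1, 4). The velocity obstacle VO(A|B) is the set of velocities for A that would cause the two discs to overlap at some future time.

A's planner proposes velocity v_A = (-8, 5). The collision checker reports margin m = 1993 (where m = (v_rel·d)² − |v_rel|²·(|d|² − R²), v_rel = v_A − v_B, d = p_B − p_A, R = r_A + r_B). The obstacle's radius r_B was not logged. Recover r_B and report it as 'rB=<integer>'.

m = 1993
d = (9, -6);  v_rel = (-9, 1),  |v_rel|² = 82
v_rel×d = (-9)·(-6) − (1)·(9) = 45
since m = R²·82 − 45²:  R² = (2025 + 1993) / 82 = 49
R = √49 = 7  ⇒  r_B = 7 − 6 = 1

rB=1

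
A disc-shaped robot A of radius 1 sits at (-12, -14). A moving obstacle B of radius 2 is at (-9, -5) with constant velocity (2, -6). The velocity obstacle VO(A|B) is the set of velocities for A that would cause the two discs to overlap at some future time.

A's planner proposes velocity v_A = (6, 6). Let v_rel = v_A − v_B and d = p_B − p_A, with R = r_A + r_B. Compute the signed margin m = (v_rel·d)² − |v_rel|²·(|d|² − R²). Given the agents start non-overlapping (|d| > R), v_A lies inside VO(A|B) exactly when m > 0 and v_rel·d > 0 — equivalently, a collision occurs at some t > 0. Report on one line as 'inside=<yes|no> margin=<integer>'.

d = (3, 9),  |d|² = 90;  R = 1+2 = 3,  c = 90−3² = 81
v_rel = (4, 12),  |v_rel|² = 160;  v_rel·d = (4)·(3) + (12)·(9) = 120
160·t² − 240·t + 81 = 0  ⇒  m = 120² − 160·81 = 1440
m = 1440 > 0,  v_rel·d = 120 > 0  ⇒  inside

inside=yes margin=1440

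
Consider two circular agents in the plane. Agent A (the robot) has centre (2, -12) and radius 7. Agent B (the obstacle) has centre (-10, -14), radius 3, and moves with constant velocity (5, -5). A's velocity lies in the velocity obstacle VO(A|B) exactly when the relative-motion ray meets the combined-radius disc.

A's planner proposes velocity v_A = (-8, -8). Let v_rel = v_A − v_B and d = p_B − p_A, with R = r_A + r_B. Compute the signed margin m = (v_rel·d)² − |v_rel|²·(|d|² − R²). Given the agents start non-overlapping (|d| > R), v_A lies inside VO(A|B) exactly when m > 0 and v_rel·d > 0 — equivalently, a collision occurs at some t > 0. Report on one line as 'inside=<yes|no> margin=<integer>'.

d = (-12, -2),  |d|² = 148;  R = 7+3 = 10,  c = 148−10² = 48
v_rel = (-13, -3),  |v_rel|² = 178;  v_rel·d = (-13)·(-12) + (-3)·(-2) = 162
178·t² − 324·t + 48 = 0  ⇒  m = 162² − 178·48 = 17700
m = 17700 > 0,  v_rel·d = 162 > 0  ⇒  inside

inside=yes margin=17700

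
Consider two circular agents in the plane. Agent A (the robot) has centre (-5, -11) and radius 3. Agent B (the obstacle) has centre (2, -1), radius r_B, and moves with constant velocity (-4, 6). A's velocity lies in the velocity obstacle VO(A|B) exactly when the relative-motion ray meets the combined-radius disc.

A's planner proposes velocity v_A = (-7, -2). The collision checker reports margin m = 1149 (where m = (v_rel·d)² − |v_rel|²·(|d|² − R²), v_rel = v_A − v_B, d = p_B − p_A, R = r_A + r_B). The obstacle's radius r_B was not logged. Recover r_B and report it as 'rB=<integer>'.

m = 1149
d = (7, 10);  v_rel = (-3, -8),  |v_rel|² = 73
v_rel×d = (-3)·(10) − (-8)·(7) = 26
since m = R²·73 − 26²:  R² = (676 + 1149) / 73 = 25
R = √25 = 5  ⇒  r_B = 5 − 3 = 2

rB=2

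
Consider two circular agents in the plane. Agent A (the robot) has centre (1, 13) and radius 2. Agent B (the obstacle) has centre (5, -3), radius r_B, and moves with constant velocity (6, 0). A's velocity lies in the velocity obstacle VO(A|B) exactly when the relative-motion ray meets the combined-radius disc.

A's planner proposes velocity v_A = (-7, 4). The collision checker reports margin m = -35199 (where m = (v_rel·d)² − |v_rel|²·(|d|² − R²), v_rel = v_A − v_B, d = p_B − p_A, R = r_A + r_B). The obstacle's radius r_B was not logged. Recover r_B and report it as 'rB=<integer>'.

m = -35199
d = (4, -16);  v_rel = (-13, 4),  |v_rel|² = 185
v_rel×d = (-13)·(-16) − (4)·(4) = 192
since m = R²·185 − 192²:  R² = (36864 + -35199) / 185 = 9
R = √9 = 3  ⇒  r_B = 3 − 2 = 1

rB=1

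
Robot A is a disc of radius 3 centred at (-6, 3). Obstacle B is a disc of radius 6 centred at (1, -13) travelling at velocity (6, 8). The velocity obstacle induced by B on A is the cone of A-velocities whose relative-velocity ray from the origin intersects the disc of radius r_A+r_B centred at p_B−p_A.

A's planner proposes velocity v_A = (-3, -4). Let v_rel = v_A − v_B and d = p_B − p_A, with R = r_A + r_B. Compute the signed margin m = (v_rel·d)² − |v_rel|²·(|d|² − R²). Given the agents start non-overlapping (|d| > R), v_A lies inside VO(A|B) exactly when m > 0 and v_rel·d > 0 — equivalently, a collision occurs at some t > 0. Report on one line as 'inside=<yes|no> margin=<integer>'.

d = (7, -16),  |d|² = 305;  R = 3+6 = 9,  c = 305−9² = 224
v_rel = (-9, -12),  |v_rel|² = 225;  v_rel·d = (-9)·(7) + (-12)·(-16) = 129
225·t² − 258·t + 224 = 0  ⇒  m = 129² − 225·224 = -33759
m = -33759 < 0,  v_rel·d = 129 > 0  ⇒  outside

inside=no margin=-33759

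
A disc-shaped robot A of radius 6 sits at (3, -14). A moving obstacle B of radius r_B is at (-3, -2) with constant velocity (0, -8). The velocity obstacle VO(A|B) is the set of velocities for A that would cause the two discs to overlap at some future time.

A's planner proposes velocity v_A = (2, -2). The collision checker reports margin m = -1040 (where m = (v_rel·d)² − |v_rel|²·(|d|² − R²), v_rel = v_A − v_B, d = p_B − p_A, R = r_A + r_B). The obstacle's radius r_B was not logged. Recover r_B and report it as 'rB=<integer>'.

m = -1040
d = (-6, 12);  v_rel = (2, 6),  |v_rel|² = 40
v_rel×d = (2)·(12) − (6)·(-6) = 60
since m = R²·40 − 60²:  R² = (3600 + -1040) / 40 = 64
R = √64 = 8  ⇒  r_B = 8 − 6 = 2

rB=2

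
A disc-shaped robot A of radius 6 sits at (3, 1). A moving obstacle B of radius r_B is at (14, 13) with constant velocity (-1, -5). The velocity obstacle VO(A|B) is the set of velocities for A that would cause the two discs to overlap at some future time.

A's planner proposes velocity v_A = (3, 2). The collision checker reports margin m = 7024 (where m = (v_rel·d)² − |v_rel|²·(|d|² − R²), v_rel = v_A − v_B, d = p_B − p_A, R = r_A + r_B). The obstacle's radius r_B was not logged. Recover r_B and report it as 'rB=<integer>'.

m = 7024
d = (11, 12);  v_rel = (4, 7),  |v_rel|² = 65
v_rel×d = (4)·(12) − (7)·(11) = -29
since m = R²·65 − (-29)²:  R² = (841 + 7024) / 65 = 121
R = √121 = 11  ⇒  r_B = 11 − 6 = 5

rB=5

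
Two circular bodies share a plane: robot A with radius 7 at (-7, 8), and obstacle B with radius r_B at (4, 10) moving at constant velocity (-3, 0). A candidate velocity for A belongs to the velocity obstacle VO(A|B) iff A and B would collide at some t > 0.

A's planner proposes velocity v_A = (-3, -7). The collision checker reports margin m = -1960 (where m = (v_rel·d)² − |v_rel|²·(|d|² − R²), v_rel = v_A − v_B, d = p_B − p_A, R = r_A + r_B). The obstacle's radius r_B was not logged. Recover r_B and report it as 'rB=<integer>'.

m = -1960
d = (11, 2);  v_rel = (0, -7),  |v_rel|² = 49
v_rel×d = (0)·(2) − (-7)·(11) = 77
since m = R²·49 − 77²:  R² = (5929 + -1960) / 49 = 81
R = √81 = 9  ⇒  r_B = 9 − 7 = 2

rB=2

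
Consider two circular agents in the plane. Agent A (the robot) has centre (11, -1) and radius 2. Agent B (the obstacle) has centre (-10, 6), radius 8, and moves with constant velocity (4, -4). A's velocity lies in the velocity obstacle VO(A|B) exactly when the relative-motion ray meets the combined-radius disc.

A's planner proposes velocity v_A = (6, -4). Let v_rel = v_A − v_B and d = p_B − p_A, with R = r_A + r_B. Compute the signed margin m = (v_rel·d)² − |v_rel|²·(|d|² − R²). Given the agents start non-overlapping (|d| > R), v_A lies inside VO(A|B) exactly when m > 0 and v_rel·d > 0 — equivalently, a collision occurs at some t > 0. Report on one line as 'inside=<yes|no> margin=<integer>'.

d = (-21, 7),  |d|² = 490;  R = 2+8 = 10,  c = 490−10² = 390
v_rel = (2, 0),  |v_rel|² = 4;  v_rel·d = (2)·(-21) + (0)·(7) = -42
4·t² + 84·t + 390 = 0  ⇒  m = (-42)² − 4·390 = 204
m = 204 > 0,  v_rel·d = -42 < 0  ⇒  outside

inside=no margin=204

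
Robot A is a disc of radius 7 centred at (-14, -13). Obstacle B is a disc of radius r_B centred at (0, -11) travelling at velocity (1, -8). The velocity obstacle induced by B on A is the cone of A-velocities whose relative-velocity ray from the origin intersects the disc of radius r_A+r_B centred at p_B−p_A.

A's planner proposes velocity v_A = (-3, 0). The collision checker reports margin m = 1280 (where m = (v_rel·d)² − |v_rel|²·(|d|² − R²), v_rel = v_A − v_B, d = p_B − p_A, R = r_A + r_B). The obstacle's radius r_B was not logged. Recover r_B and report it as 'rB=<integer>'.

m = 1280
d = (14, 2);  v_rel = (-4, 8),  |v_rel|² = 80
v_rel×d = (-4)·(2) − (8)·(14) = -120
since m = R²·80 − (-120)²:  R² = (14400 + 1280) / 80 = 196
R = √196 = 14  ⇒  r_B = 14 − 7 = 7

rB=7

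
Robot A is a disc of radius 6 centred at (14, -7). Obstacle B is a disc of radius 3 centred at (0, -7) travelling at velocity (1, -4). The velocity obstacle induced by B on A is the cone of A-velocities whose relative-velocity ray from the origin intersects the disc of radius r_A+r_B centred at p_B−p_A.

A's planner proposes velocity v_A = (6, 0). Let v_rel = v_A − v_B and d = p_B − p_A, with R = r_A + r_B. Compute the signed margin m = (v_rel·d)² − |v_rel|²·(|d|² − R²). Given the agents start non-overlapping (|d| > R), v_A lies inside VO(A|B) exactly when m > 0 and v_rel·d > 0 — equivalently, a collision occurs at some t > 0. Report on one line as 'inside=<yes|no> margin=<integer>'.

d = (-14, 0),  |d|² = 196;  R = 6+3 = 9,  c = 196−9² = 115
v_rel = (5, 4),  |v_rel|² = 41;  v_rel·d = (5)·(-14) + (4)·(0) = -70
41·t² + 140·t + 115 = 0  ⇒  m = (-70)² − 41·115 = 185
m = 185 > 0,  v_rel·d = -70 < 0  ⇒  outside

inside=no margin=185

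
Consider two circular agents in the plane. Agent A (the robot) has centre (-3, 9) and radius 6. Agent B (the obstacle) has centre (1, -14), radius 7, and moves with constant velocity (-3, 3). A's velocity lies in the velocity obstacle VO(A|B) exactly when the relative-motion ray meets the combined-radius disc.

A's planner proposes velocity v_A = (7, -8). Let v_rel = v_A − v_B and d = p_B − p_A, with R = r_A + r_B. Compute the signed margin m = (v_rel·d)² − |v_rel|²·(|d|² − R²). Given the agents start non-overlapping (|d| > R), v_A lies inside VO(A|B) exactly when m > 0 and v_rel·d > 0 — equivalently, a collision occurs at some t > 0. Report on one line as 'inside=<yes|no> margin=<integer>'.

d = (4, -23),  |d|² = 545;  R = 6+7 = 13,  c = 545−13² = 376
v_rel = (10, -11),  |v_rel|² = 221;  v_rel·d = (10)·(4) + (-11)·(-23) = 293
221·t² − 586·t + 376 = 0  ⇒  m = 293² − 221·376 = 2753
m = 2753 > 0,  v_rel·d = 293 > 0  ⇒  inside

inside=yes margin=2753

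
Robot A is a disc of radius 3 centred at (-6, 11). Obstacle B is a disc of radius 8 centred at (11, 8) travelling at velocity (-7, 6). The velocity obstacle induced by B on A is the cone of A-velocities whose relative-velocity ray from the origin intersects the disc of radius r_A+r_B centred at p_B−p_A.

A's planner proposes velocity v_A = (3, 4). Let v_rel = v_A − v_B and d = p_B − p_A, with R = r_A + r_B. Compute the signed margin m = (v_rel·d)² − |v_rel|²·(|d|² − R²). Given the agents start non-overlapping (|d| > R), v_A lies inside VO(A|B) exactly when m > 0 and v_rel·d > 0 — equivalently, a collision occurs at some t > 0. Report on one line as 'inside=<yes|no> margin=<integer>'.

d = (17, -3),  |d|² = 298;  R = 3+8 = 11,  c = 298−11² = 177
v_rel = (10, -2),  |v_rel|² = 104;  v_rel·d = (10)·(17) + (-2)·(-3) = 176
104·t² − 352·t + 177 = 0  ⇒  m = 176² − 104·177 = 12568
m = 12568 > 0,  v_rel·d = 176 > 0  ⇒  inside

inside=yes margin=12568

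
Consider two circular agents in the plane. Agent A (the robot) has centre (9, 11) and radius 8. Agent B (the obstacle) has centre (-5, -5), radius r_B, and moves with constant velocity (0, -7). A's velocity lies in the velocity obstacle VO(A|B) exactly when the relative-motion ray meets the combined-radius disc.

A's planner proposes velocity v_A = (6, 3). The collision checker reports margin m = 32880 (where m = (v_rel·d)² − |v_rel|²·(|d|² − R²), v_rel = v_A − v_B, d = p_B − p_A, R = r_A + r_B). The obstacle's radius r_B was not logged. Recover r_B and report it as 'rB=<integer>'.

m = 32880
d = (-14, -16);  v_rel = (6, 10),  |v_rel|² = 136
v_rel×d = (6)·(-16) − (10)·(-14) = 44
since m = R²·136 − 44²:  R² = (1936 + 32880) / 136 = 256
R = √256 = 16  ⇒  r_B = 16 − 8 = 8

rB=8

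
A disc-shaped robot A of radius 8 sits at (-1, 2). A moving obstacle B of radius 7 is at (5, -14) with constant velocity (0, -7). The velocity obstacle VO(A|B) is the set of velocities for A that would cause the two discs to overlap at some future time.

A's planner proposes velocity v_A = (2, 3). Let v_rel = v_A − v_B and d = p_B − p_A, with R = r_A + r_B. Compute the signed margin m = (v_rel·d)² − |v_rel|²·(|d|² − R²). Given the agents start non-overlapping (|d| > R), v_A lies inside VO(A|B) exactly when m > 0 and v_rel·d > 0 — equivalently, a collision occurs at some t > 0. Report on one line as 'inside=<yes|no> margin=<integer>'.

d = (6, -16),  |d|² = 292;  R = 8+7 = 15,  c = 292−15² = 67
v_rel = (2, 10),  |v_rel|² = 104;  v_rel·d = (2)·(6) + (10)·(-16) = -148
104·t² + 296·t + 67 = 0  ⇒  m = (-148)² − 104·67 = 14936
m = 14936 > 0,  v_rel·d = -148 < 0  ⇒  outside

inside=no margin=14936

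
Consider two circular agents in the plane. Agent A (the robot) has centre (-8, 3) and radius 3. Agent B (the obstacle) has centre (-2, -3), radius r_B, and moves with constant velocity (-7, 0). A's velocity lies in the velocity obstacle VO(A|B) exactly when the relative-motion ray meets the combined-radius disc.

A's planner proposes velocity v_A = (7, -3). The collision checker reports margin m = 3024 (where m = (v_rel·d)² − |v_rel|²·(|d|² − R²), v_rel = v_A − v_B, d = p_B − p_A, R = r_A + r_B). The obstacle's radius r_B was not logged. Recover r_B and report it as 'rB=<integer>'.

m = 3024
d = (6, -6);  v_rel = (14, -3),  |v_rel|² = 205
v_rel×d = (14)·(-6) − (-3)·(6) = -66
since m = R²·205 − (-66)²:  R² = (4356 + 3024) / 205 = 36
R = √36 = 6  ⇒  r_B = 6 − 3 = 3

rB=3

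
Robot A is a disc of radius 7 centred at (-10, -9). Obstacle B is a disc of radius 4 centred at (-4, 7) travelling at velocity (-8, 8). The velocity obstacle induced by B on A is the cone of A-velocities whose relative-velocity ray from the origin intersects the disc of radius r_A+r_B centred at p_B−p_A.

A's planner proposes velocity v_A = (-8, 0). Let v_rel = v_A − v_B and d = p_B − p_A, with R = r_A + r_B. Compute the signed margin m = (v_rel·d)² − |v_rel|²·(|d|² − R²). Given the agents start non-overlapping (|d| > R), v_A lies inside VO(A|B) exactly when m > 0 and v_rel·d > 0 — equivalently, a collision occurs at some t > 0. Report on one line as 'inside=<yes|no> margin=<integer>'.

d = (6, 16),  |d|² = 292;  R = 7+4 = 11,  c = 292−11² = 171
v_rel = (0, -8),  |v_rel|² = 64;  v_rel·d = (0)·(6) + (-8)·(16) = -128
64·t² + 256·t + 171 = 0  ⇒  m = (-128)² − 64·171 = 5440
m = 5440 > 0,  v_rel·d = -128 < 0  ⇒  outside

inside=no margin=5440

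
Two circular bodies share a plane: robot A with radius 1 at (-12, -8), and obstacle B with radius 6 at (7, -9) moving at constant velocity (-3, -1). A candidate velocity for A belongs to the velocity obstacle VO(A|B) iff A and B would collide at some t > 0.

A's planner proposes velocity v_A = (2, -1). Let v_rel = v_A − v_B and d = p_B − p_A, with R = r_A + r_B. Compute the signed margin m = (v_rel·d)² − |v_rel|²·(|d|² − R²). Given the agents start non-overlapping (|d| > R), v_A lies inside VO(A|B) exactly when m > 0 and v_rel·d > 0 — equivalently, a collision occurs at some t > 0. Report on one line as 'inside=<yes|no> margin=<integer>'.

d = (19, -1),  |d|² = 362;  R = 1+6 = 7,  c = 362−7² = 313
v_rel = (5, 0),  |v_rel|² = 25;  v_rel·d = (5)·(19) + (0)·(-1) = 95
25·t² − 190·t + 313 = 0  ⇒  m = 95² − 25·313 = 1200
m = 1200 > 0,  v_rel·d = 95 > 0  ⇒  inside

inside=yes margin=1200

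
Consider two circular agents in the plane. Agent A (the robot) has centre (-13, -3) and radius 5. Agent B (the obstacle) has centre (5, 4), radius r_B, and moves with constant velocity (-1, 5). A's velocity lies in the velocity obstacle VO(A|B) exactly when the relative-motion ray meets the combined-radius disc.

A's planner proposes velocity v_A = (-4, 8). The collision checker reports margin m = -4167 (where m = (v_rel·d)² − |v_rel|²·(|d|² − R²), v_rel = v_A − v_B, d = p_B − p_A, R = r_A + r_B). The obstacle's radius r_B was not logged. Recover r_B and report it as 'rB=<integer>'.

m = -4167
d = (18, 7);  v_rel = (-3, 3),  |v_rel|² = 18
v_rel×d = (-3)·(7) − (3)·(18) = -75
since m = R²·18 − (-75)²:  R² = (5625 + -4167) / 18 = 81
R = √81 = 9  ⇒  r_B = 9 − 5 = 4

rB=4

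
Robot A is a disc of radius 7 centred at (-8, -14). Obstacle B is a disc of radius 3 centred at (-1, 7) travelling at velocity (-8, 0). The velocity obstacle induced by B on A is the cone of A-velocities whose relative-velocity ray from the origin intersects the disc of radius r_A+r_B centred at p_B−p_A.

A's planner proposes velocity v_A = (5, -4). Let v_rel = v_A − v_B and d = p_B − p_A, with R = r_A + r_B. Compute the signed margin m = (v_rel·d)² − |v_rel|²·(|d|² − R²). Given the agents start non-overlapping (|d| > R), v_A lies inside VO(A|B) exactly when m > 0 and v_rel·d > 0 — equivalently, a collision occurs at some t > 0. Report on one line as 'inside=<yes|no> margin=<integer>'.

d = (7, 21),  |d|² = 490;  R = 7+3 = 10,  c = 490−10² = 390
v_rel = (13, -4),  |v_rel|² = 185;  v_rel·d = (13)·(7) + (-4)·(21) = 7
185·t² − 14·t + 390 = 0  ⇒  m = 7² − 185·390 = -72101
m = -72101 < 0,  v_rel·d = 7 > 0  ⇒  outside

inside=no margin=-72101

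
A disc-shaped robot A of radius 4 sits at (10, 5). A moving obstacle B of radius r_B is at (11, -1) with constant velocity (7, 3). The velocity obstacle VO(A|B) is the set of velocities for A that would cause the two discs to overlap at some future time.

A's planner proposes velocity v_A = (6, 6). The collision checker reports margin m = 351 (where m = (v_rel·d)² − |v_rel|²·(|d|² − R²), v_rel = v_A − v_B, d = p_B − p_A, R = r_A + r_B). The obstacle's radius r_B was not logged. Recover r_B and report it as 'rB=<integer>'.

m = 351
d = (1, -6);  v_rel = (-1, 3),  |v_rel|² = 10
v_rel×d = (-1)·(-6) − (3)·(1) = 3
since m = R²·10 − 3²:  R² = (9 + 351) / 10 = 36
R = √36 = 6  ⇒  r_B = 6 − 4 = 2

rB=2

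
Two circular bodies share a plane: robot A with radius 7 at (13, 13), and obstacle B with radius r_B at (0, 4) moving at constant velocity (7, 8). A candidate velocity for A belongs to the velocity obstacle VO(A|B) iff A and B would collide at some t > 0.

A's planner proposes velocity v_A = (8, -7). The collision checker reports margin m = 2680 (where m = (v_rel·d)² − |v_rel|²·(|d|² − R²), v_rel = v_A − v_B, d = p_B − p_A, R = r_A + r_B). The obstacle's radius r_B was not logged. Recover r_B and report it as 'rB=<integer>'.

m = 2680
d = (-13, -9);  v_rel = (1, -15),  |v_rel|² = 226
v_rel×d = (1)·(-9) − (-15)·(-13) = -204
since m = R²·226 − (-204)²:  R² = (41616 + 2680) / 226 = 196
R = √196 = 14  ⇒  r_B = 14 − 7 = 7

rB=7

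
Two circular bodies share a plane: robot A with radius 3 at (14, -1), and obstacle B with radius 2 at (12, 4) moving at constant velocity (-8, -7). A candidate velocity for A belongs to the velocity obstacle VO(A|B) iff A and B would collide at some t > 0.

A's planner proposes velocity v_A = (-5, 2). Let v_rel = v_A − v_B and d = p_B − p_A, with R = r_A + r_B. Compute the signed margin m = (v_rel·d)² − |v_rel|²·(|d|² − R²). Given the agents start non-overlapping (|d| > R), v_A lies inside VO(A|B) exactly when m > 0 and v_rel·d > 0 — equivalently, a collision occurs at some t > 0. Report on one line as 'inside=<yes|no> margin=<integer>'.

d = (-2, 5),  |d|² = 29;  R = 3+2 = 5,  c = 29−5² = 4
v_rel = (3, 9),  |v_rel|² = 90;  v_rel·d = (3)·(-2) + (9)·(5) = 39
90·t² − 78·t + 4 = 0  ⇒  m = 39² − 90·4 = 1161
m = 1161 > 0,  v_rel·d = 39 > 0  ⇒  inside

inside=yes margin=1161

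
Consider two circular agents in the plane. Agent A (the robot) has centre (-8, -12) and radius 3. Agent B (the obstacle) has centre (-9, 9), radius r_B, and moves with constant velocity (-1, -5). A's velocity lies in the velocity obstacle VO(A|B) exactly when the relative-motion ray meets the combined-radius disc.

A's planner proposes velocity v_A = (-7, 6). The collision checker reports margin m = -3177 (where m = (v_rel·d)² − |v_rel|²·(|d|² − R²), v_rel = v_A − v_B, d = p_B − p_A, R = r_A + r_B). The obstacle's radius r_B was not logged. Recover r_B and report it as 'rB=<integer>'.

m = -3177
d = (-1, 21);  v_rel = (-6, 11),  |v_rel|² = 157
v_rel×d = (-6)·(21) − (11)·(-1) = -115
since m = R²·157 − (-115)²:  R² = (13225 + -3177) / 157 = 64
R = √64 = 8  ⇒  r_B = 8 − 3 = 5

rB=5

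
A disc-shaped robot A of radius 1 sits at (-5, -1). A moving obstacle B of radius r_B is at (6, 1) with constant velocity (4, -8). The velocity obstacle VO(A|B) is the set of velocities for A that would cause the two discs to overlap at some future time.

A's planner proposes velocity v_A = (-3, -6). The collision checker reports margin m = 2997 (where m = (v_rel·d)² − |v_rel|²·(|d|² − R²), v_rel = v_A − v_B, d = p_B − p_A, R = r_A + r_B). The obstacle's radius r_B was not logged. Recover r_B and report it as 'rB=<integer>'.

m = 2997
d = (11, 2);  v_rel = (-7, 2),  |v_rel|² = 53
v_rel×d = (-7)·(2) − (2)·(11) = -36
since m = R²·53 − (-36)²:  R² = (1296 + 2997) / 53 = 81
R = √81 = 9  ⇒  r_B = 9 − 1 = 8

rB=8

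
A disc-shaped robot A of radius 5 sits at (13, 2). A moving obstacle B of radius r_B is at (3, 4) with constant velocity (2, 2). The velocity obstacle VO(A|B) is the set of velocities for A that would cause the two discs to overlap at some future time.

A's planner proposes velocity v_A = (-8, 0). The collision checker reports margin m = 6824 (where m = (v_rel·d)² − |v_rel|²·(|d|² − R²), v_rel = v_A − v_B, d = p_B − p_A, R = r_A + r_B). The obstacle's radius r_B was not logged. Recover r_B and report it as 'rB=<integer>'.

m = 6824
d = (-10, 2);  v_rel = (-10, -2),  |v_rel|² = 104
v_rel×d = (-10)·(2) − (-2)·(-10) = -40
since m = R²·104 − (-40)²:  R² = (1600 + 6824) / 104 = 81
R = √81 = 9  ⇒  r_B = 9 − 5 = 4

rB=4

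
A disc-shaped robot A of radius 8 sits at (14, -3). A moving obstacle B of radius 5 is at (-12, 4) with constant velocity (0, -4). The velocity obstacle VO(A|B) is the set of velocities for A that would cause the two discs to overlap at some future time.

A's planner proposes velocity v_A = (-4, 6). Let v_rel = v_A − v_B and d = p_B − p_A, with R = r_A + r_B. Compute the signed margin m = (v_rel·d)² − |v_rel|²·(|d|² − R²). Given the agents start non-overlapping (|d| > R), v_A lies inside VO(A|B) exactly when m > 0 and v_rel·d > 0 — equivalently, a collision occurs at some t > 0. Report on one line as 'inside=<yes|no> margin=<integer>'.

d = (-26, 7),  |d|² = 725;  R = 8+5 = 13,  c = 725−13² = 556
v_rel = (-4, 10),  |v_rel|² = 116;  v_rel·d = (-4)·(-26) + (10)·(7) = 174
116·t² − 348·t + 556 = 0  ⇒  m = 174² − 116·556 = -34220
m = -34220 < 0,  v_rel·d = 174 > 0  ⇒  outside

inside=no margin=-34220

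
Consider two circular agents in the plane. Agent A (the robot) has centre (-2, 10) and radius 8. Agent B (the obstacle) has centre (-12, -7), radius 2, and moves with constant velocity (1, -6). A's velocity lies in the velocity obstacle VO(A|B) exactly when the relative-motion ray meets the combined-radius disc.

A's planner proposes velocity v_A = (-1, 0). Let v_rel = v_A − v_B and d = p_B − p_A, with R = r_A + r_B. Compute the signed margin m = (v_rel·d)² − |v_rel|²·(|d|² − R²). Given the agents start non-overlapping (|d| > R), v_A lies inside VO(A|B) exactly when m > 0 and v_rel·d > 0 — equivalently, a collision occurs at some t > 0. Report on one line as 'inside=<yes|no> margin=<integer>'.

d = (-10, -17),  |d|² = 389;  R = 8+2 = 10,  c = 389−10² = 289
v_rel = (-2, 6),  |v_rel|² = 40;  v_rel·d = (-2)·(-10) + (6)·(-17) = -82
40·t² + 164·t + 289 = 0  ⇒  m = (-82)² − 40·289 = -4836
m = -4836 < 0,  v_rel·d = -82 < 0  ⇒  outside

inside=no margin=-4836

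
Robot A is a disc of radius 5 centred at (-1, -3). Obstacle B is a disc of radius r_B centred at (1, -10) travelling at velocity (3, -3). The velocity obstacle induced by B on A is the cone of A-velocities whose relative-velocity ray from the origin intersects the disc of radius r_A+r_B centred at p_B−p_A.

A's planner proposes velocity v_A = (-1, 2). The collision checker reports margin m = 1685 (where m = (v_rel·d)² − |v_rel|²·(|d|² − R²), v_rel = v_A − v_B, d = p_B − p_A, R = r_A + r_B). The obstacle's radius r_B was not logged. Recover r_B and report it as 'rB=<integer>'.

m = 1685
d = (2, -7);  v_rel = (-4, 5),  |v_rel|² = 41
v_rel×d = (-4)·(-7) − (5)·(2) = 18
since m = R²·41 − 18²:  R² = (324 + 1685) / 41 = 49
R = √49 = 7  ⇒  r_B = 7 − 5 = 2

rB=2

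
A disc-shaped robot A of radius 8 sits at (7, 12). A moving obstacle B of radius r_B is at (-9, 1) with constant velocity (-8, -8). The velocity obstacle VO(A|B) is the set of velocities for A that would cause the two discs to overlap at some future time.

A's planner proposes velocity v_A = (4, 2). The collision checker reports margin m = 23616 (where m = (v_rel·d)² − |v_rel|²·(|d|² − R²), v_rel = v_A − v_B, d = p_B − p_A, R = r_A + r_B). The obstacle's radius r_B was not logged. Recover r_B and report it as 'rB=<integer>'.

m = 23616
d = (-16, -11);  v_rel = (12, 10),  |v_rel|² = 244
v_rel×d = (12)·(-11) − (10)·(-16) = 28
since m = R²·244 − 28²:  R² = (784 + 23616) / 244 = 100
R = √100 = 10  ⇒  r_B = 10 − 8 = 2

rB=2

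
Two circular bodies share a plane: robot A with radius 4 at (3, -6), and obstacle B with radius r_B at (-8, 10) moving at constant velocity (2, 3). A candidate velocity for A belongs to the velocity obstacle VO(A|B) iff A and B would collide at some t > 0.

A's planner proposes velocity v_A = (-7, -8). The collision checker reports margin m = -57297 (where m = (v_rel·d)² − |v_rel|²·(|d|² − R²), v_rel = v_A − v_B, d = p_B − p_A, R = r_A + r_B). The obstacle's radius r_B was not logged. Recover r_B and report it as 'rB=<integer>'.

m = -57297
d = (-11, 16);  v_rel = (-9, -11),  |v_rel|² = 202
v_rel×d = (-9)·(16) − (-11)·(-11) = -265
since m = R²·202 − (-265)²:  R² = (70225 + -57297) / 202 = 64
R = √64 = 8  ⇒  r_B = 8 − 4 = 4

rB=4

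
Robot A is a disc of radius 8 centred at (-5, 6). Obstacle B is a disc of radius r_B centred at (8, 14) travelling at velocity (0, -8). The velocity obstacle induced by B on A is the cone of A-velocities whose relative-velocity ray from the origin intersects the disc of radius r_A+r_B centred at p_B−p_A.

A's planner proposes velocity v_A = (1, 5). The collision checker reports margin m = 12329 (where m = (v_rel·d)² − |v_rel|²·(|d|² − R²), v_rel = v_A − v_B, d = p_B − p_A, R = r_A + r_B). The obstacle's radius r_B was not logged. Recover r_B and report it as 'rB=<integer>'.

m = 12329
d = (13, 8);  v_rel = (1, 13),  |v_rel|² = 170
v_rel×d = (1)·(8) − (13)·(13) = -161
since m = R²·170 − (-161)²:  R² = (25921 + 12329) / 170 = 225
R = √225 = 15  ⇒  r_B = 15 − 8 = 7

rB=7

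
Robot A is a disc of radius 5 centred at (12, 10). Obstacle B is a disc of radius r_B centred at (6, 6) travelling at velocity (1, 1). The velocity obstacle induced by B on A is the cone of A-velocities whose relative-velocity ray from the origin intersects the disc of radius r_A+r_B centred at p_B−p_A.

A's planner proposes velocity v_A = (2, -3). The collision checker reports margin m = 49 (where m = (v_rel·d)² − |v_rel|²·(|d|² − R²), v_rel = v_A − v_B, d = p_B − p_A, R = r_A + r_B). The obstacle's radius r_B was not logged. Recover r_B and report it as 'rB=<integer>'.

m = 49
d = (-6, -4);  v_rel = (1, -4),  |v_rel|² = 17
v_rel×d = (1)·(-4) − (-4)·(-6) = -28
since m = R²·17 − (-28)²:  R² = (784 + 49) / 17 = 49
R = √49 = 7  ⇒  r_B = 7 − 5 = 2

rB=2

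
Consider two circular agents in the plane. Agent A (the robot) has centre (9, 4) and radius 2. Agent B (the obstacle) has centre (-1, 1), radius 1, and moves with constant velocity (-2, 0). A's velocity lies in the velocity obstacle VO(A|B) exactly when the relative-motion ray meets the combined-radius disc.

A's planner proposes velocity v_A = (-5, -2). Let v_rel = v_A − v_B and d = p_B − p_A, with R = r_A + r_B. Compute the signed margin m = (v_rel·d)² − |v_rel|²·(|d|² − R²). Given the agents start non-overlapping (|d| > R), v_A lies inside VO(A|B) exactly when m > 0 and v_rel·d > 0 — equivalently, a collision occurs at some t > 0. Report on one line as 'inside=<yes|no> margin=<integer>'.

d = (-10, -3),  |d|² = 109;  R = 2+1 = 3,  c = 109−3² = 100
v_rel = (-3, -2),  |v_rel|² = 13;  v_rel·d = (-3)·(-10) + (-2)·(-3) = 36
13·t² − 72·t + 100 = 0  ⇒  m = 36² − 13·100 = -4
m = -4 < 0,  v_rel·d = 36 > 0  ⇒  outside

inside=no margin=-4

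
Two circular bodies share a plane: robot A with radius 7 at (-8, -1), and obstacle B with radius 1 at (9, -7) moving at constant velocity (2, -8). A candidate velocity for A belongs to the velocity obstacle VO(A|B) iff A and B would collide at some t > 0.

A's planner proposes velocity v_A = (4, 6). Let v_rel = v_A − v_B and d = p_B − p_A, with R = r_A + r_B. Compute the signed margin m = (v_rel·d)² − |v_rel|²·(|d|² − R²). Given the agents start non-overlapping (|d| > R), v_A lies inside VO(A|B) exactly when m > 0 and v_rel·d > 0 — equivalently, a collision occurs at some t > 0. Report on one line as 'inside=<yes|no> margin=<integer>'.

d = (17, -6),  |d|² = 325;  R = 7+1 = 8,  c = 325−8² = 261
v_rel = (2, 14),  |v_rel|² = 200;  v_rel·d = (2)·(17) + (14)·(-6) = -50
200·t² + 100·t + 261 = 0  ⇒  m = (-50)² − 200·261 = -49700
m = -49700 < 0,  v_rel·d = -50 < 0  ⇒  outside

inside=no margin=-49700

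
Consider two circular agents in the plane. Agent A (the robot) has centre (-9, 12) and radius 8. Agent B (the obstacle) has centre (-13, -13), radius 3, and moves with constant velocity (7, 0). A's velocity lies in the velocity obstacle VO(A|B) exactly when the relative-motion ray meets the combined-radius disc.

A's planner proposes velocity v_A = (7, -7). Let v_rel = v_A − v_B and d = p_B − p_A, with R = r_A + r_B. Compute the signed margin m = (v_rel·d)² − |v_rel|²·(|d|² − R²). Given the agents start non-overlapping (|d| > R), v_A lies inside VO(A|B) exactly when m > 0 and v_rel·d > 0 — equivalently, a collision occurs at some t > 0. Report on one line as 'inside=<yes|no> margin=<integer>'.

d = (-4, -25),  |d|² = 641;  R = 8+3 = 11,  c = 641−11² = 520
v_rel = (0, -7),  |v_rel|² = 49;  v_rel·d = (0)·(-4) + (-7)·(-25) = 175
49·t² − 350·t + 520 = 0  ⇒  m = 175² − 49·520 = 5145
m = 5145 > 0,  v_rel·d = 175 > 0  ⇒  inside

inside=yes margin=5145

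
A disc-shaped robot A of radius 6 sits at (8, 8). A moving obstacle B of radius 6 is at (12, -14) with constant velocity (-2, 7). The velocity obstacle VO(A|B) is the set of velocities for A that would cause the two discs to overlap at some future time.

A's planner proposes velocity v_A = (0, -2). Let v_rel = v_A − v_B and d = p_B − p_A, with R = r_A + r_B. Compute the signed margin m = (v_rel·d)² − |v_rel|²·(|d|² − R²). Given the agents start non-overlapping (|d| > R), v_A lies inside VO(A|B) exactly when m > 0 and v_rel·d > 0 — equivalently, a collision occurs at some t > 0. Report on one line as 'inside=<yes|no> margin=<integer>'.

d = (4, -22),  |d|² = 500;  R = 6+6 = 12,  c = 500−12² = 356
v_rel = (2, -9),  |v_rel|² = 85;  v_rel·d = (2)·(4) + (-9)·(-22) = 206
85·t² − 412·t + 356 = 0  ⇒  m = 206² − 85·356 = 12176
m = 12176 > 0,  v_rel·d = 206 > 0  ⇒  inside

inside=yes margin=12176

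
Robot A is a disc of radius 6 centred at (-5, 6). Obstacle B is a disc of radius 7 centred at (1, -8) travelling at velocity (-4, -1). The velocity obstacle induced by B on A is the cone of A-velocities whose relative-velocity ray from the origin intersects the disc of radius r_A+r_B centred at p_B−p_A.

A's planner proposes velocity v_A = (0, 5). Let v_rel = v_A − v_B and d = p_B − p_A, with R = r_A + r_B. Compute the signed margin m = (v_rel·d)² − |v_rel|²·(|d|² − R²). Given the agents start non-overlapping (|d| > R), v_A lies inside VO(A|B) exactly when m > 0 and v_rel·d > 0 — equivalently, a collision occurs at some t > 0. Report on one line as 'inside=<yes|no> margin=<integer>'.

d = (6, -14),  |d|² = 232;  R = 6+7 = 13,  c = 232−13² = 63
v_rel = (4, 6),  |v_rel|² = 52;  v_rel·d = (4)·(6) + (6)·(-14) = -60
52·t² + 120·t + 63 = 0  ⇒  m = (-60)² − 52·63 = 324
m = 324 > 0,  v_rel·d = -60 < 0  ⇒  outside

inside=no margin=324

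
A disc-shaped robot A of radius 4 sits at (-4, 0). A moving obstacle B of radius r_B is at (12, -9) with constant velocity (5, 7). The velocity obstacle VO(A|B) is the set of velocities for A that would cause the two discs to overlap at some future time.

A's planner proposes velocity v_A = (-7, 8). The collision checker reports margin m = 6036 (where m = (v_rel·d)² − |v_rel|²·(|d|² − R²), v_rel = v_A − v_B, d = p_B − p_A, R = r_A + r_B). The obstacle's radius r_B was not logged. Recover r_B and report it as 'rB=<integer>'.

m = 6036
d = (16, -9);  v_rel = (-12, 1),  |v_rel|² = 145
v_rel×d = (-12)·(-9) − (1)·(16) = 92
since m = R²·145 − 92²:  R² = (8464 + 6036) / 145 = 100
R = √100 = 10  ⇒  r_B = 10 − 4 = 6

rB=6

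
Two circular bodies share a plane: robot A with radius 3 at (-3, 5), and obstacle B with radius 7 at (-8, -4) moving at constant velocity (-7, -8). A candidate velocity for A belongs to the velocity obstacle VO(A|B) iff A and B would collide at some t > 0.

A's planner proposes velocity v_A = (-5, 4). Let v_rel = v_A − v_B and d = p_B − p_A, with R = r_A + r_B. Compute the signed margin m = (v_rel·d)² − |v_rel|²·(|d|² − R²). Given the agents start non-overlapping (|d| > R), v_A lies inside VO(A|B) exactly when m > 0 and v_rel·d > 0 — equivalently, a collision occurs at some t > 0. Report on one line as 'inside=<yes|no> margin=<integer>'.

d = (-5, -9),  |d|² = 106;  R = 3+7 = 10,  c = 106−10² = 6
v_rel = (2, 12),  |v_rel|² = 148;  v_rel·d = (2)·(-5) + (12)·(-9) = -118
148·t² + 236·t + 6 = 0  ⇒  m = (-118)² − 148·6 = 13036
m = 13036 > 0,  v_rel·d = -118 < 0  ⇒  outside

inside=no margin=13036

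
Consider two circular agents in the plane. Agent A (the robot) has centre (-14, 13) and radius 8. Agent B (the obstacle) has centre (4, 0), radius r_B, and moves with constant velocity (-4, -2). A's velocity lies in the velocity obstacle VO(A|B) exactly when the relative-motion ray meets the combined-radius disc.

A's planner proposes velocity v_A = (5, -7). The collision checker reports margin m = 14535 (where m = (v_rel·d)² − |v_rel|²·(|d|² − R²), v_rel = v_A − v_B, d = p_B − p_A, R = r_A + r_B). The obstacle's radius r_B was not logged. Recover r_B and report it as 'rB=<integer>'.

m = 14535
d = (18, -13);  v_rel = (9, -5),  |v_rel|² = 106
v_rel×d = (9)·(-13) − (-5)·(18) = -27
since m = R²·106 − (-27)²:  R² = (729 + 14535) / 106 = 144
R = √144 = 12  ⇒  r_B = 12 − 8 = 4

rB=4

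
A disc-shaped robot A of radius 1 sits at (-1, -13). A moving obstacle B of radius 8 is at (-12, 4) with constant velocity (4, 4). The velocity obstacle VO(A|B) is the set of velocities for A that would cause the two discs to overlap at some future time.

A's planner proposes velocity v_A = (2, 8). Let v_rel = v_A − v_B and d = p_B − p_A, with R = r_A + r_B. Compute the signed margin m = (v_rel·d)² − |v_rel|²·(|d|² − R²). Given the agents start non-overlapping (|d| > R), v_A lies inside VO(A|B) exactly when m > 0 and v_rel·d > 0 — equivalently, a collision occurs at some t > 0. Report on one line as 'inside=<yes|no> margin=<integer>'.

d = (-11, 17),  |d|² = 410;  R = 1+8 = 9,  c = 410−9² = 329
v_rel = (-2, 4),  |v_rel|² = 20;  v_rel·d = (-2)·(-11) + (4)·(17) = 90
20·t² − 180·t + 329 = 0  ⇒  m = 90² − 20·329 = 1520
m = 1520 > 0,  v_rel·d = 90 > 0  ⇒  inside

inside=yes margin=1520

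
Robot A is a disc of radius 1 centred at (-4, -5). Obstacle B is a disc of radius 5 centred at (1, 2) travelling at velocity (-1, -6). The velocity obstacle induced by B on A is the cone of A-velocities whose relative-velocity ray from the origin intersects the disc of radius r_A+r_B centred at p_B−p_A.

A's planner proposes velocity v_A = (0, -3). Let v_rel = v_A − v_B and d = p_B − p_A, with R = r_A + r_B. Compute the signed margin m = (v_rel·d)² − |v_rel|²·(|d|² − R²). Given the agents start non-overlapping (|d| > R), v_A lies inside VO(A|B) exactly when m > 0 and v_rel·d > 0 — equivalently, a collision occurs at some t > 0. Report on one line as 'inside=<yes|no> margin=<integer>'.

d = (5, 7),  |d|² = 74;  R = 1+5 = 6,  c = 74−6² = 38
v_rel = (1, 3),  |v_rel|² = 10;  v_rel·d = (1)·(5) + (3)·(7) = 26
10·t² − 52·t + 38 = 0  ⇒  m = 26² − 10·38 = 296
m = 296 > 0,  v_rel·d = 26 > 0  ⇒  inside

inside=yes margin=296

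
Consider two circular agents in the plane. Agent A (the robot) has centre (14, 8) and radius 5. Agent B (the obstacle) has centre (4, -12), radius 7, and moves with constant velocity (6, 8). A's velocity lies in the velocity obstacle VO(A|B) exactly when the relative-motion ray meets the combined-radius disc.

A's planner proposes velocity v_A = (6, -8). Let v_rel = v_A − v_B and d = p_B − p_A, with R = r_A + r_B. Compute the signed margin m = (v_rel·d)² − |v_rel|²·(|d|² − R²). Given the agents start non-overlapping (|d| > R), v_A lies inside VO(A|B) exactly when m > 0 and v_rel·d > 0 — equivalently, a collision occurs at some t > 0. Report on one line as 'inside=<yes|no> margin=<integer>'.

d = (-10, -20),  |d|² = 500;  R = 5+7 = 12,  c = 500−12² = 356
v_rel = (0, -16),  |v_rel|² = 256;  v_rel·d = (0)·(-10) + (-16)·(-20) = 320
256·t² − 640·t + 356 = 0  ⇒  m = 320² − 256·356 = 11264
m = 11264 > 0,  v_rel·d = 320 > 0  ⇒  inside

inside=yes margin=11264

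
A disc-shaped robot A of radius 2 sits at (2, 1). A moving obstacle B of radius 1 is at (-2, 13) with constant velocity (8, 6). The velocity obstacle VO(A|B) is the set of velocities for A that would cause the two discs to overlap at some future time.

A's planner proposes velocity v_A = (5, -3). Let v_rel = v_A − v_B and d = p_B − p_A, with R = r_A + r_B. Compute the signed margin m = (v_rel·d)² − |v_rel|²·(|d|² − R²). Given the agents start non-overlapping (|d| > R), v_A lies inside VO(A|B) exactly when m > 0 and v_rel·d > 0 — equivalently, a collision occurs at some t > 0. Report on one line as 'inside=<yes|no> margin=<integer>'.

d = (-4, 12),  |d|² = 160;  R = 2+1 = 3,  c = 160−3² = 151
v_rel = (-3, -9),  |v_rel|² = 90;  v_rel·d = (-3)·(-4) + (-9)·(12) = -96
90·t² + 192·t + 151 = 0  ⇒  m = (-96)² − 90·151 = -4374
m = -4374 < 0,  v_rel·d = -96 < 0  ⇒  outside

inside=no margin=-4374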